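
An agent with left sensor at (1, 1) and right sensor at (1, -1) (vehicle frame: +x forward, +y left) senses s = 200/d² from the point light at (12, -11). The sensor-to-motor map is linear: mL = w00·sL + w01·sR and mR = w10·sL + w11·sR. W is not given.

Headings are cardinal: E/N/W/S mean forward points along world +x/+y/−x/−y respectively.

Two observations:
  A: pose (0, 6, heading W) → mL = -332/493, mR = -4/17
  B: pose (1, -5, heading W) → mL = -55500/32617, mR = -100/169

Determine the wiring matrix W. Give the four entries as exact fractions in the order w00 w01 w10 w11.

-1 -1/2 -1/2 0

obs A: pose=(0,6,W) → sL=8/17, sR=200/493, mL=-332/493, mR=-4/17
obs B: pose=(1,-5,W) → sL=200/169, sR=200/193, mL=-55500/32617, mR=-100/169
sensor matrix S = [[8/17, 200/493], [200/169, 200/193]]; det S = 121600/16080181
solve [mL_A; mL_B] = S·[w00; w01] and [mR_A; mR_B] = S·[w10; w11]:
  w00 = -1, w01 = -1/2, w10 = -1/2, w11 = 0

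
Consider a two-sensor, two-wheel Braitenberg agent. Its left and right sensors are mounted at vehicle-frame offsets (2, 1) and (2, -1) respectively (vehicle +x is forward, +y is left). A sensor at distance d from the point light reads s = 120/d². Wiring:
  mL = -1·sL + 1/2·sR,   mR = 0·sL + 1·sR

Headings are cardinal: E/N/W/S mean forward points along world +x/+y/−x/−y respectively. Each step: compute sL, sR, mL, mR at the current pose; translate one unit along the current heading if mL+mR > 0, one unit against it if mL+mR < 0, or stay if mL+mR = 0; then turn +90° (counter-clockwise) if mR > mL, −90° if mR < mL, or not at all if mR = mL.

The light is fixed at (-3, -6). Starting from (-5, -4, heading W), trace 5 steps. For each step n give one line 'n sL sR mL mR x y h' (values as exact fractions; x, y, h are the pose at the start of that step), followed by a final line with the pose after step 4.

n=0: pose=(-5,-4,W); sL=120/17, sR=24/5; mL=-396/85, mR=24/5; mL+mR=12/85 → advance +1; mR−mL=804/85 → turn +1·90°
n=1: pose=(-6,-4,S); sL=30, sR=15/2; mL=-105/4, mR=15/2; mL+mR=-75/4 → advance -1; mR−mL=135/4 → turn +1·90°
n=2: pose=(-6,-3,E); sL=120/17, sR=24; mL=84/17, mR=24; mL+mR=492/17 → advance +1; mR−mL=324/17 → turn +1·90°
n=3: pose=(-5,-3,N); sL=60/17, sR=60/13; mL=-270/221, mR=60/13; mL+mR=750/221 → advance +1; mR−mL=1290/221 → turn +1·90°
n=4: pose=(-5,-2,W); sL=24/5, sR=120/41; mL=-684/205, mR=120/41; mL+mR=-84/205 → advance -1; mR−mL=1284/205 → turn +1·90°

0 120/17 24/5 -396/85 24/5 -5 -4 W
1 30 15/2 -105/4 15/2 -6 -4 S
2 120/17 24 84/17 24 -6 -3 E
3 60/17 60/13 -270/221 60/13 -5 -3 N
4 24/5 120/41 -684/205 120/41 -5 -2 W
final -4 -2 S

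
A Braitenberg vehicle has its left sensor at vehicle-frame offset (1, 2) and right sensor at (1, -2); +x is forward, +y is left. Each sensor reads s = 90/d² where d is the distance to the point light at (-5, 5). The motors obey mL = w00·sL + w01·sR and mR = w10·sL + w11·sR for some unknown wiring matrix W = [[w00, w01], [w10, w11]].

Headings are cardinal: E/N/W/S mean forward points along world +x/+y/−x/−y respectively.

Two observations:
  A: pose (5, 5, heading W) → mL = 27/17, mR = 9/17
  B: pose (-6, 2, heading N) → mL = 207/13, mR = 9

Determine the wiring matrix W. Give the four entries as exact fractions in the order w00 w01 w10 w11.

1 1/2 0 1/2

obs A: pose=(5,5,W) → sL=18/17, sR=18/17, mL=27/17, mR=9/17
obs B: pose=(-6,2,N) → sL=90/13, sR=18, mL=207/13, mR=9
sensor matrix S = [[18/17, 18/17], [90/13, 18]]; det S = 2592/221
solve [mL_A; mL_B] = S·[w00; w01] and [mR_A; mR_B] = S·[w10; w11]:
  w00 = 1, w01 = 1/2, w10 = 0, w11 = 1/2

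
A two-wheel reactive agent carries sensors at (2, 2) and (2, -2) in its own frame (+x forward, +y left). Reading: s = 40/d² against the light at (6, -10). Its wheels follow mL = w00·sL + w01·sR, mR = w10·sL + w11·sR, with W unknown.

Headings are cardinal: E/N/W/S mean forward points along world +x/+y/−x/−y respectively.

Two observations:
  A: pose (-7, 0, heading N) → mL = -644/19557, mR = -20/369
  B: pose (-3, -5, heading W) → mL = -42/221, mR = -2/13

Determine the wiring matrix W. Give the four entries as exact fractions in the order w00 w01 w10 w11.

-1 1/2 -1/2 0

obs A: pose=(-7,0,N) → sL=40/369, sR=8/53, mL=-644/19557, mR=-20/369
obs B: pose=(-3,-5,W) → sL=4/13, sR=4/17, mL=-42/221, mR=-2/13
sensor matrix S = [[40/369, 8/53], [4/13, 4/17]]; det S = -90496/4322097
solve [mL_A; mL_B] = S·[w00; w01] and [mR_A; mR_B] = S·[w10; w11]:
  w00 = -1, w01 = 1/2, w10 = -1/2, w11 = 0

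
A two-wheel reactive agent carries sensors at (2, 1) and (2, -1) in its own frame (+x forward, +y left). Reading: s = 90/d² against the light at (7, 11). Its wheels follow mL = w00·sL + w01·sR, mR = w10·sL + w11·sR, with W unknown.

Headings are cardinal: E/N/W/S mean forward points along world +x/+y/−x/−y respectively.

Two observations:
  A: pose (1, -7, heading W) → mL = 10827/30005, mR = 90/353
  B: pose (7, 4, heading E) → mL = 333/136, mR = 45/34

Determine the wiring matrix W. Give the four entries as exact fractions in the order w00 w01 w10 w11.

1/2 1 0 1

obs A: pose=(1,-7,W) → sL=18/85, sR=90/353, mL=10827/30005, mR=90/353
obs B: pose=(7,4,E) → sL=9/4, sR=45/34, mL=333/136, mR=45/34
sensor matrix S = [[18/85, 90/353], [9/4, 45/34]]; det S = -59859/204034
solve [mL_A; mL_B] = S·[w00; w01] and [mR_A; mR_B] = S·[w10; w11]:
  w00 = 1/2, w01 = 1, w10 = 0, w11 = 1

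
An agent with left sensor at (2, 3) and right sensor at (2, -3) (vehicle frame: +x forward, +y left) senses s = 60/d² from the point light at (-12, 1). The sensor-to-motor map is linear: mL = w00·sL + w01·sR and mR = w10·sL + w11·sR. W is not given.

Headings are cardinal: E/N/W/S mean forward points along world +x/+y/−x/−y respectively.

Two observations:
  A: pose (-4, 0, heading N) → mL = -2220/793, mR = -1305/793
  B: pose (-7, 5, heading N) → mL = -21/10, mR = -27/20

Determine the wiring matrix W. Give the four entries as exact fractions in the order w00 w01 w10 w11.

-1 -1 -1/2 -1

obs A: pose=(-4,0,N) → sL=30/13, sR=30/61, mL=-2220/793, mR=-1305/793
obs B: pose=(-7,5,N) → sL=3/2, sR=3/5, mL=-21/10, mR=-27/20
sensor matrix S = [[30/13, 30/61], [3/2, 3/5]]; det S = 513/793
solve [mL_A; mL_B] = S·[w00; w01] and [mR_A; mR_B] = S·[w10; w11]:
  w00 = -1, w01 = -1, w10 = -1/2, w11 = -1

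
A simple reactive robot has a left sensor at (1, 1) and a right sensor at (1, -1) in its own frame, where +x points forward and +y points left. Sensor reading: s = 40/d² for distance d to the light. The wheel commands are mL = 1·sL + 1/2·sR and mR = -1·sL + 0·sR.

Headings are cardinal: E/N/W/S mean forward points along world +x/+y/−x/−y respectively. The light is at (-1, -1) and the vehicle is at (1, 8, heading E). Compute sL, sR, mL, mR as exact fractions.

40/109 40/73 5100/7957 -40/109

left sensor world pos  = (2, 9); dL² = 109
right sensor world pos = (2, 7); dR² = 73
sL = 40/109 = 40/109
sR = 40/73 = 40/73
mL = 1·sL + 1/2·sR = 5100/7957
mR = -1·sL + 0·sR = -40/109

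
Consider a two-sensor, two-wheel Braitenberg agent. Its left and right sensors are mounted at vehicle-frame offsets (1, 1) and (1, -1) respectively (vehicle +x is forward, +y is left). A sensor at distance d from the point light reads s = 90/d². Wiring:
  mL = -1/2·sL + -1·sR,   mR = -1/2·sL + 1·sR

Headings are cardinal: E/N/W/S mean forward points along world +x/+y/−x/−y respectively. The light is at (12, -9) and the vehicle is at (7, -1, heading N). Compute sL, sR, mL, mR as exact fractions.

left sensor world pos  = (6, 0); dL² = 117
right sensor world pos = (8, 0); dR² = 97
sL = 90/117 = 10/13
sR = 90/97 = 90/97
mL = -1/2·sL + -1·sR = -1655/1261
mR = -1/2·sL + 1·sR = 685/1261

10/13 90/97 -1655/1261 685/1261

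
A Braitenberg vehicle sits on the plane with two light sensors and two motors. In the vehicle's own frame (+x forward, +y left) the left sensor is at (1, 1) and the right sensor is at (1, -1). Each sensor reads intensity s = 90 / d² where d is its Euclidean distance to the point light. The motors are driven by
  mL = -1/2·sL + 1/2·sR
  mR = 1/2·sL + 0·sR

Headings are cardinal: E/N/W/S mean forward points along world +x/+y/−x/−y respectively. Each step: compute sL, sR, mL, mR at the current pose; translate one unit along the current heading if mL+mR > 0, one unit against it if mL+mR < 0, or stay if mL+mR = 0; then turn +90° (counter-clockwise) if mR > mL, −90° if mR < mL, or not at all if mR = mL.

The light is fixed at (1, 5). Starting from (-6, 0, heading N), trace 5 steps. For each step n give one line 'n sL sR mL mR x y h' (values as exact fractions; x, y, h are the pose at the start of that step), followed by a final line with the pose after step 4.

0 9/8 45/26 63/208 9/16 -6 0 N
1 90/89 90/73 720/6497 45/89 -6 1 W
2 45/37 45/53 -360/1961 45/74 -7 1 S
3 18/13 18/17 -36/221 9/13 -7 0 E
4 9/8 45/26 63/208 9/16 -6 0 N
final -6 1 W

n=0: pose=(-6,0,N); sL=9/8, sR=45/26; mL=63/208, mR=9/16; mL+mR=45/52 → advance +1; mR−mL=27/104 → turn +1·90°
n=1: pose=(-6,1,W); sL=90/89, sR=90/73; mL=720/6497, mR=45/89; mL+mR=45/73 → advance +1; mR−mL=2565/6497 → turn +1·90°
n=2: pose=(-7,1,S); sL=45/37, sR=45/53; mL=-360/1961, mR=45/74; mL+mR=45/106 → advance +1; mR−mL=3105/3922 → turn +1·90°
n=3: pose=(-7,0,E); sL=18/13, sR=18/17; mL=-36/221, mR=9/13; mL+mR=9/17 → advance +1; mR−mL=189/221 → turn +1·90°
n=4: pose=(-6,0,N); sL=9/8, sR=45/26; mL=63/208, mR=9/16; mL+mR=45/52 → advance +1; mR−mL=27/104 → turn +1·90°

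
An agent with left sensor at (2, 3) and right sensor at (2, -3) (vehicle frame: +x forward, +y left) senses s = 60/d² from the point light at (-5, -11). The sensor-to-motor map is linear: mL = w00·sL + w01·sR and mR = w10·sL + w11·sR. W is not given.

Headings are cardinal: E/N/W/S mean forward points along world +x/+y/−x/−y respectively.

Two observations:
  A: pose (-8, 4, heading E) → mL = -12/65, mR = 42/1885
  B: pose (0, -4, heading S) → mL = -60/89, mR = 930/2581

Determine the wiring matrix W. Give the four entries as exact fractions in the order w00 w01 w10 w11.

-1 0 -1 1/2

obs A: pose=(-8,4,E) → sL=12/65, sR=12/29, mL=-12/65, mR=42/1885
obs B: pose=(0,-4,S) → sL=60/89, sR=60/29, mL=-60/89, mR=930/2581
sensor matrix S = [[12/65, 12/29], [60/89, 60/29]]; det S = 3456/33553
solve [mL_A; mL_B] = S·[w00; w01] and [mR_A; mR_B] = S·[w10; w11]:
  w00 = -1, w01 = 0, w10 = -1, w11 = 1/2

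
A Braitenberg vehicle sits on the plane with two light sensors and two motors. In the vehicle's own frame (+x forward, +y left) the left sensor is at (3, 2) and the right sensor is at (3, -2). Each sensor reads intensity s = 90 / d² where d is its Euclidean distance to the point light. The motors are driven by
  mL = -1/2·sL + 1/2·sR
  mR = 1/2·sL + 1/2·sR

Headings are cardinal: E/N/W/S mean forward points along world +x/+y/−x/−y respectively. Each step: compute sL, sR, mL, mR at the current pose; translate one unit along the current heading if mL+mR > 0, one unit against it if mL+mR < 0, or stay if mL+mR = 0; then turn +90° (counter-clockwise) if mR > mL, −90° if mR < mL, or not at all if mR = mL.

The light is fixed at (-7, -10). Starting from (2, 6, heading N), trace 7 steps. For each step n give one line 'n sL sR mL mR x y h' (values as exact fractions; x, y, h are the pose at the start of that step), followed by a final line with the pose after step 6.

0 9/41 45/241 -162/9881 2007/9881 2 6 N
1 10/29 90/397 -680/11513 3290/11513 2 7 W
2 45/148 45/116 45/1073 1485/4292 1 7 S
3 18/89 90/317 1152/28213 6858/28213 1 6 E
4 9/41 45/241 -162/9881 2007/9881 2 6 N
5 10/29 90/397 -680/11513 3290/11513 2 7 W
6 45/148 45/116 45/1073 1485/4292 1 7 S
final 1 6 E

n=0: pose=(2,6,N); sL=9/41, sR=45/241; mL=-162/9881, mR=2007/9881; mL+mR=45/241 → advance +1; mR−mL=9/41 → turn +1·90°
n=1: pose=(2,7,W); sL=10/29, sR=90/397; mL=-680/11513, mR=3290/11513; mL+mR=90/397 → advance +1; mR−mL=10/29 → turn +1·90°
n=2: pose=(1,7,S); sL=45/148, sR=45/116; mL=45/1073, mR=1485/4292; mL+mR=45/116 → advance +1; mR−mL=45/148 → turn +1·90°
n=3: pose=(1,6,E); sL=18/89, sR=90/317; mL=1152/28213, mR=6858/28213; mL+mR=90/317 → advance +1; mR−mL=18/89 → turn +1·90°
n=4: pose=(2,6,N); sL=9/41, sR=45/241; mL=-162/9881, mR=2007/9881; mL+mR=45/241 → advance +1; mR−mL=9/41 → turn +1·90°
n=5: pose=(2,7,W); sL=10/29, sR=90/397; mL=-680/11513, mR=3290/11513; mL+mR=90/397 → advance +1; mR−mL=10/29 → turn +1·90°
n=6: pose=(1,7,S); sL=45/148, sR=45/116; mL=45/1073, mR=1485/4292; mL+mR=45/116 → advance +1; mR−mL=45/148 → turn +1·90°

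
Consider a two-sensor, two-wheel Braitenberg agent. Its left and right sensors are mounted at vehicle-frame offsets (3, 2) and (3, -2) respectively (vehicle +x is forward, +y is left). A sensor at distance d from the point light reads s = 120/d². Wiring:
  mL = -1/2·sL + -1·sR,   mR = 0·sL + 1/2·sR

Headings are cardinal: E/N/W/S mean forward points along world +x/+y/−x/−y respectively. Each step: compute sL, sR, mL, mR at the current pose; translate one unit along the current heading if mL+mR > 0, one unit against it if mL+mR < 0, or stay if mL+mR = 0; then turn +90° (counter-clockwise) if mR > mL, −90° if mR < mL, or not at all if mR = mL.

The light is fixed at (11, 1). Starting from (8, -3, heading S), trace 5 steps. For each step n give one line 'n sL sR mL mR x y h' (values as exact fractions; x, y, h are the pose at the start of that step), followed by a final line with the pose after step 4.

n=0: pose=(8,-3,S); sL=12/5, sR=60/37; mL=-522/185, mR=30/37; mL+mR=-372/185 → advance -1; mR−mL=672/185 → turn +1·90°
n=1: pose=(8,-2,E); sL=120, sR=24/5; mL=-324/5, mR=12/5; mL+mR=-312/5 → advance -1; mR−mL=336/5 → turn +1·90°
n=2: pose=(7,-2,N); sL=10/3, sR=30; mL=-95/3, mR=15; mL+mR=-50/3 → advance -1; mR−mL=140/3 → turn +1·90°
n=3: pose=(7,-3,W); sL=24/17, sR=120/53; mL=-2676/901, mR=60/53; mL+mR=-1656/901 → advance -1; mR−mL=3696/901 → turn +1·90°
n=4: pose=(8,-3,S); sL=12/5, sR=60/37; mL=-522/185, mR=30/37; mL+mR=-372/185 → advance -1; mR−mL=672/185 → turn +1·90°

0 12/5 60/37 -522/185 30/37 8 -3 S
1 120 24/5 -324/5 12/5 8 -2 E
2 10/3 30 -95/3 15 7 -2 N
3 24/17 120/53 -2676/901 60/53 7 -3 W
4 12/5 60/37 -522/185 30/37 8 -3 S
final 8 -2 E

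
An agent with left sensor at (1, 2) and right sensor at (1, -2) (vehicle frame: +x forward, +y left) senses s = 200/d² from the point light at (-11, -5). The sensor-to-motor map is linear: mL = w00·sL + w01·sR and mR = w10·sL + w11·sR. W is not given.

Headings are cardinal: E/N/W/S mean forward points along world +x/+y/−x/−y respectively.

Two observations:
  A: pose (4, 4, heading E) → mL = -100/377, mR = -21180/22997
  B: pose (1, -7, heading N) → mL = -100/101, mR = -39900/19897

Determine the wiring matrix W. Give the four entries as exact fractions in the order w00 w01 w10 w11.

-1/2 0 -1/2 -1

obs A: pose=(4,4,E) → sL=200/377, sR=40/61, mL=-100/377, mR=-21180/22997
obs B: pose=(1,-7,N) → sL=200/101, sR=200/197, mL=-100/101, mR=-39900/19897
sensor matrix S = [[200/377, 40/61], [200/101, 200/197]]; det S = -347712000/457571309
solve [mL_A; mL_B] = S·[w00; w01] and [mR_A; mR_B] = S·[w10; w11]:
  w00 = -1/2, w01 = 0, w10 = -1/2, w11 = -1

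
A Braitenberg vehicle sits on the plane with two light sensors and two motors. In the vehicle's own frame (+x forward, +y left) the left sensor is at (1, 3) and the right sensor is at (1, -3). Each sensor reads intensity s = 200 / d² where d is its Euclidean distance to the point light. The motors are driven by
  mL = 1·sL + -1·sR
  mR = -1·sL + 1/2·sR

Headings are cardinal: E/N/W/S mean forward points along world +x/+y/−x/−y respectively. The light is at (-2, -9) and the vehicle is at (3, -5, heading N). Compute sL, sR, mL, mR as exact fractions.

200/29 200/89 12000/2581 -14900/2581

left sensor world pos  = (0, -4); dL² = 29
right sensor world pos = (6, -4); dR² = 89
sL = 200/29 = 200/29
sR = 200/89 = 200/89
mL = 1·sL + -1·sR = 12000/2581
mR = -1·sL + 1/2·sR = -14900/2581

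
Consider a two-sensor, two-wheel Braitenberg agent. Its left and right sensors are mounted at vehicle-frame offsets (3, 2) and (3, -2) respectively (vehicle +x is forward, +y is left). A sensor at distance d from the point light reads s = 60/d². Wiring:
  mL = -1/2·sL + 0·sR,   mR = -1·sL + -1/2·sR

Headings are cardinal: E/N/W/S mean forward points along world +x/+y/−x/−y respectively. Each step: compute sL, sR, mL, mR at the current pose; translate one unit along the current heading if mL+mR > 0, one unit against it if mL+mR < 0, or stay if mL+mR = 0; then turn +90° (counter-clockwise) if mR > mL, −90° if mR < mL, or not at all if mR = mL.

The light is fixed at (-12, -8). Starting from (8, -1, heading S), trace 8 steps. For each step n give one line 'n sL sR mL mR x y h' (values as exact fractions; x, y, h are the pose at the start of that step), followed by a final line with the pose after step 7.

n=0: pose=(8,-1,S); sL=3/25, sR=3/17; mL=-3/50, mR=-177/850; mL+mR=-114/425 → advance -1; mR−mL=-63/425 → turn -1·90°
n=1: pose=(8,0,W); sL=12/65, sR=60/389; mL=-6/65, mR=-6618/25285; mL+mR=-8952/25285 → advance -1; mR−mL=-4284/25285 → turn -1·90°
n=2: pose=(9,0,N); sL=30/241, sR=6/65; mL=-15/241, mR=-2673/15665; mL+mR=-3648/15665 → advance -1; mR−mL=-1698/15665 → turn -1·90°
n=3: pose=(9,-1,E); sL=20/219, sR=60/601; mL=-10/219, mR=-18590/131619; mL+mR=-8200/43873 → advance -1; mR−mL=-12580/131619 → turn -1·90°
n=4: pose=(8,-1,S); sL=3/25, sR=3/17; mL=-3/50, mR=-177/850; mL+mR=-114/425 → advance -1; mR−mL=-63/425 → turn -1·90°
n=5: pose=(8,0,W); sL=12/65, sR=60/389; mL=-6/65, mR=-6618/25285; mL+mR=-8952/25285 → advance -1; mR−mL=-4284/25285 → turn -1·90°
n=6: pose=(9,0,N); sL=30/241, sR=6/65; mL=-15/241, mR=-2673/15665; mL+mR=-3648/15665 → advance -1; mR−mL=-1698/15665 → turn -1·90°
n=7: pose=(9,-1,E); sL=20/219, sR=60/601; mL=-10/219, mR=-18590/131619; mL+mR=-8200/43873 → advance -1; mR−mL=-12580/131619 → turn -1·90°

0 3/25 3/17 -3/50 -177/850 8 -1 S
1 12/65 60/389 -6/65 -6618/25285 8 0 W
2 30/241 6/65 -15/241 -2673/15665 9 0 N
3 20/219 60/601 -10/219 -18590/131619 9 -1 E
4 3/25 3/17 -3/50 -177/850 8 -1 S
5 12/65 60/389 -6/65 -6618/25285 8 0 W
6 30/241 6/65 -15/241 -2673/15665 9 0 N
7 20/219 60/601 -10/219 -18590/131619 9 -1 E
final 8 -1 S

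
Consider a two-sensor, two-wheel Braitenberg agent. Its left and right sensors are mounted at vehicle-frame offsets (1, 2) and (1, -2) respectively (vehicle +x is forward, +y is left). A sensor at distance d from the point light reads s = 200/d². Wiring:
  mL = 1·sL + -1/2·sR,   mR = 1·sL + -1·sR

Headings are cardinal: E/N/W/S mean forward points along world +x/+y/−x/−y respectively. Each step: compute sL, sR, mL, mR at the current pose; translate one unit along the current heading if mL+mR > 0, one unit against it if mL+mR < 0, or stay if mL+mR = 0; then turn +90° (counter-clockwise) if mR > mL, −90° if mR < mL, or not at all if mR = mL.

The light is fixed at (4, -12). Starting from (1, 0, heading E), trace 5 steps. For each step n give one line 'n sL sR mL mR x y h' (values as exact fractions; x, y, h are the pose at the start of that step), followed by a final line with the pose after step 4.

n=0: pose=(1,0,E); sL=1, sR=25/13; mL=1/26, mR=-12/13; mL+mR=-23/26 → advance -1; mR−mL=-25/26 → turn -1·90°
n=1: pose=(0,0,S); sL=8/5, sR=200/157; mL=756/785, mR=256/785; mL+mR=1012/785 → advance +1; mR−mL=-100/157 → turn -1·90°
n=2: pose=(0,-1,W); sL=100/53, sR=100/97; mL=7050/5141, mR=4400/5141; mL+mR=11450/5141 → advance +1; mR−mL=-50/97 → turn -1·90°
n=3: pose=(-1,-1,N); sL=200/193, sR=200/153; mL=11300/29529, mR=-8000/29529; mL+mR=1100/9843 → advance +1; mR−mL=-100/153 → turn -1·90°
n=4: pose=(-1,0,E); sL=50/53, sR=50/29; mL=125/1537, mR=-1200/1537; mL+mR=-1075/1537 → advance -1; mR−mL=-25/29 → turn -1·90°

0 1 25/13 1/26 -12/13 1 0 E
1 8/5 200/157 756/785 256/785 0 0 S
2 100/53 100/97 7050/5141 4400/5141 0 -1 W
3 200/193 200/153 11300/29529 -8000/29529 -1 -1 N
4 50/53 50/29 125/1537 -1200/1537 -1 0 E
final -2 0 S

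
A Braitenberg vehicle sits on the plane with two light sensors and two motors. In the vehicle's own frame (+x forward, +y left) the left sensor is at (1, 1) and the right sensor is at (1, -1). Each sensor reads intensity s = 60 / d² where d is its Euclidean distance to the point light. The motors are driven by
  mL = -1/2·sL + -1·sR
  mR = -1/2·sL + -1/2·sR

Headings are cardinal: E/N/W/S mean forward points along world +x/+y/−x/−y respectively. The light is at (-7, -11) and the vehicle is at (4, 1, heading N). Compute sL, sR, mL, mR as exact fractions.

left sensor world pos  = (3, 2); dL² = 269
right sensor world pos = (5, 2); dR² = 313
sL = 60/269 = 60/269
sR = 60/313 = 60/313
mL = -1/2·sL + -1·sR = -25530/84197
mR = -1/2·sL + -1/2·sR = -17460/84197

60/269 60/313 -25530/84197 -17460/84197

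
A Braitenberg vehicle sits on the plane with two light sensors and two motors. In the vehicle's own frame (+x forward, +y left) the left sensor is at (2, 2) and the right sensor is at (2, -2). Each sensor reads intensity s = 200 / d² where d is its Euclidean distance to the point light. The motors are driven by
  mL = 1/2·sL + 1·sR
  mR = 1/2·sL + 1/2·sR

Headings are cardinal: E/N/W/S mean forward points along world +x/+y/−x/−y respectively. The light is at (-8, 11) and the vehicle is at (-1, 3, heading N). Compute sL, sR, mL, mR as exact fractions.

left sensor world pos  = (-3, 5); dL² = 61
right sensor world pos = (1, 5); dR² = 117
sL = 200/61 = 200/61
sR = 200/117 = 200/117
mL = 1/2·sL + 1·sR = 23900/7137
mR = 1/2·sL + 1/2·sR = 17800/7137

200/61 200/117 23900/7137 17800/7137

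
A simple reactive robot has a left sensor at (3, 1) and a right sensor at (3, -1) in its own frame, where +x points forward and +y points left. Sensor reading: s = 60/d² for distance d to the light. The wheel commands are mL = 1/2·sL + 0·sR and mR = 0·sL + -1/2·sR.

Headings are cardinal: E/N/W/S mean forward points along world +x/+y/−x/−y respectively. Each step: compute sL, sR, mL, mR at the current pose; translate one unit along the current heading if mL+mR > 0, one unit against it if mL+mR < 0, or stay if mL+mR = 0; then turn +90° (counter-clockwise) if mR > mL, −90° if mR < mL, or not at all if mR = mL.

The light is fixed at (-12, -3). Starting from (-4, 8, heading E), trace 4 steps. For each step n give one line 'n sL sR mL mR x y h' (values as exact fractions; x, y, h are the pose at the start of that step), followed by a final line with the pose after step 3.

n=0: pose=(-4,8,E); sL=12/53, sR=60/221; mL=6/53, mR=-30/221; mL+mR=-264/11713 → advance -1; mR−mL=-2916/11713 → turn -1·90°
n=1: pose=(-5,8,S); sL=15/32, sR=3/5; mL=15/64, mR=-3/10; mL+mR=-21/320 → advance -1; mR−mL=-171/320 → turn -1·90°
n=2: pose=(-5,9,W); sL=60/137, sR=12/37; mL=30/137, mR=-6/37; mL+mR=288/5069 → advance +1; mR−mL=-1932/5069 → turn -1·90°
n=3: pose=(-6,9,N); sL=6/25, sR=30/137; mL=3/25, mR=-15/137; mL+mR=36/3425 → advance +1; mR−mL=-786/3425 → turn -1·90°

0 12/53 60/221 6/53 -30/221 -4 8 E
1 15/32 3/5 15/64 -3/10 -5 8 S
2 60/137 12/37 30/137 -6/37 -5 9 W
3 6/25 30/137 3/25 -15/137 -6 9 N
final -6 10 E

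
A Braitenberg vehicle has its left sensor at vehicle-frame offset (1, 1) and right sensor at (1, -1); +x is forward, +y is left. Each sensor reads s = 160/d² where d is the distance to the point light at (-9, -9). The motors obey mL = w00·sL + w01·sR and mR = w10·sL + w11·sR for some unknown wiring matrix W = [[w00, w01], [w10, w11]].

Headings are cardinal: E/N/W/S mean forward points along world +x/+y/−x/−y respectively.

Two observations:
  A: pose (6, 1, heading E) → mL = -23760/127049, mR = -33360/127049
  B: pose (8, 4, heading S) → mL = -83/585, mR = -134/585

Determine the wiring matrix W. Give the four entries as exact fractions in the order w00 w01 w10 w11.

obs A: pose=(6,1,E) → sL=160/377, sR=160/337, mL=-23760/127049, mR=-33360/127049
obs B: pose=(8,4,S) → sL=40/117, sR=2/5, mL=-83/585, mR=-134/585
sensor matrix S = [[160/377, 160/337], [40/117, 2/5]]; det S = 8512/1143441
solve [mL_A; mL_B] = S·[w00; w01] and [mR_A; mR_B] = S·[w10; w11]:
  w00 = -1, w01 = 1/2, w10 = 1/2, w11 = -1

-1 1/2 1/2 -1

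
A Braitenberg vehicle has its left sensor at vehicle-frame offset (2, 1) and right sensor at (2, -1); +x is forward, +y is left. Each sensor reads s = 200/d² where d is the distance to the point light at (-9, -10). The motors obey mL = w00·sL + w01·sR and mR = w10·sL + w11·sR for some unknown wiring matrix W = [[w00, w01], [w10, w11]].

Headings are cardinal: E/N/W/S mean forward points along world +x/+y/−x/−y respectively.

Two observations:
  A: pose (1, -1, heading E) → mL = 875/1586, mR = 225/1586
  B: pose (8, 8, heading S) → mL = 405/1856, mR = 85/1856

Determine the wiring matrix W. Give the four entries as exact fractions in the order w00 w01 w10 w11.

-1/2 1 -1 1

obs A: pose=(1,-1,E) → sL=50/61, sR=25/26, mL=875/1586, mR=225/1586
obs B: pose=(8,8,S) → sL=10/29, sR=25/64, mL=405/1856, mR=85/1856
sensor matrix S = [[50/61, 25/26], [10/29, 25/64]]; det S = -8375/735904
solve [mL_A; mL_B] = S·[w00; w01] and [mR_A; mR_B] = S·[w10; w11]:
  w00 = -1/2, w01 = 1, w10 = -1, w11 = 1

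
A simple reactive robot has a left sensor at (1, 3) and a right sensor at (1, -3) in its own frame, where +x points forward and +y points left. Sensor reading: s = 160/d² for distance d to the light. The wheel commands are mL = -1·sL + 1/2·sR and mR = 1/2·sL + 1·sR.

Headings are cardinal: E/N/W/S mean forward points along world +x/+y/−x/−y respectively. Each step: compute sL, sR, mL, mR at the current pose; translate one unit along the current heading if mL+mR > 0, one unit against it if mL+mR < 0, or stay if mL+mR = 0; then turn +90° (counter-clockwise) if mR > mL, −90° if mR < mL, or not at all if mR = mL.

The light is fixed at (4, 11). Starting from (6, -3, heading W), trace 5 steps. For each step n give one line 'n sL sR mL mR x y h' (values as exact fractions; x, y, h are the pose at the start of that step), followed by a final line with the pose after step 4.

n=0: pose=(6,-3,W); sL=16/29, sR=80/61; mL=184/1769, mR=2808/1769; mL+mR=2992/1769 → advance +1; mR−mL=2624/1769 → turn +1·90°
n=1: pose=(5,-3,S); sL=160/241, sR=160/229; mL=-17360/55189, mR=56880/55189; mL+mR=39520/55189 → advance +1; mR−mL=74240/55189 → turn +1·90°
n=2: pose=(5,-4,E); sL=40/37, sR=20/41; mL=-1270/1517, mR=1560/1517; mL+mR=290/1517 → advance +1; mR−mL=2830/1517 → turn +1·90°
n=3: pose=(6,-4,N); sL=160/197, sR=160/221; mL=-19600/43537, mR=49200/43537; mL+mR=29600/43537 → advance +1; mR−mL=68800/43537 → turn +1·90°
n=4: pose=(6,-3,W); sL=16/29, sR=80/61; mL=184/1769, mR=2808/1769; mL+mR=2992/1769 → advance +1; mR−mL=2624/1769 → turn +1·90°

0 16/29 80/61 184/1769 2808/1769 6 -3 W
1 160/241 160/229 -17360/55189 56880/55189 5 -3 S
2 40/37 20/41 -1270/1517 1560/1517 5 -4 E
3 160/197 160/221 -19600/43537 49200/43537 6 -4 N
4 16/29 80/61 184/1769 2808/1769 6 -3 W
final 5 -3 S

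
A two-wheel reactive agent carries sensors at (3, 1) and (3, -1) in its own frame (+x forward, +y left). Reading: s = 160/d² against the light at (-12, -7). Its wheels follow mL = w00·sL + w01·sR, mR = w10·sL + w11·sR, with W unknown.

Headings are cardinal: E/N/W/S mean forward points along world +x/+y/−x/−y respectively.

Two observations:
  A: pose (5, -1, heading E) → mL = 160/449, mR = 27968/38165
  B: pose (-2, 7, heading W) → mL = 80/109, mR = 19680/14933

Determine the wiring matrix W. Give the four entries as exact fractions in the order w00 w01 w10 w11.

1 0 1 1

obs A: pose=(5,-1,E) → sL=160/449, sR=32/85, mL=160/449, mR=27968/38165
obs B: pose=(-2,7,W) → sL=80/109, sR=80/137, mL=80/109, mR=19680/14933
sensor matrix S = [[160/449, 32/85], [80/109, 80/137]]; det S = -7776256/113983589
solve [mL_A; mL_B] = S·[w00; w01] and [mR_A; mR_B] = S·[w10; w11]:
  w00 = 1, w01 = 0, w10 = 1, w11 = 1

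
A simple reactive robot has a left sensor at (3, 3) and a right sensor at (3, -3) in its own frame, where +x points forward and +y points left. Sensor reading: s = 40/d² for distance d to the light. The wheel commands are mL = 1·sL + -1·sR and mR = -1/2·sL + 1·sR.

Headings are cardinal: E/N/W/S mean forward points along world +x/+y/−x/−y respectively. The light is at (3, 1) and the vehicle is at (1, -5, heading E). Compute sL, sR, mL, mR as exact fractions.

4 20/41 144/41 -62/41

left sensor world pos  = (4, -2); dL² = 10
right sensor world pos = (4, -8); dR² = 82
sL = 40/10 = 4
sR = 40/82 = 20/41
mL = 1·sL + -1·sR = 144/41
mR = -1/2·sL + 1·sR = -62/41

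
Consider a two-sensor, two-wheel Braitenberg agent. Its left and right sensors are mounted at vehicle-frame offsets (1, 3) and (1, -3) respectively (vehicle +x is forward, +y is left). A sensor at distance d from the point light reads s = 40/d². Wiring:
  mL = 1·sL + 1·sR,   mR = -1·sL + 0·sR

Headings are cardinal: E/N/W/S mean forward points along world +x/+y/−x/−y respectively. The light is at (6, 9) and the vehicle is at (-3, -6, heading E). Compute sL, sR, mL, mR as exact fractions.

5/26 10/97 745/2522 -5/26

left sensor world pos  = (-2, -3); dL² = 208
right sensor world pos = (-2, -9); dR² = 388
sL = 40/208 = 5/26
sR = 40/388 = 10/97
mL = 1·sL + 1·sR = 745/2522
mR = -1·sL + 0·sR = -5/26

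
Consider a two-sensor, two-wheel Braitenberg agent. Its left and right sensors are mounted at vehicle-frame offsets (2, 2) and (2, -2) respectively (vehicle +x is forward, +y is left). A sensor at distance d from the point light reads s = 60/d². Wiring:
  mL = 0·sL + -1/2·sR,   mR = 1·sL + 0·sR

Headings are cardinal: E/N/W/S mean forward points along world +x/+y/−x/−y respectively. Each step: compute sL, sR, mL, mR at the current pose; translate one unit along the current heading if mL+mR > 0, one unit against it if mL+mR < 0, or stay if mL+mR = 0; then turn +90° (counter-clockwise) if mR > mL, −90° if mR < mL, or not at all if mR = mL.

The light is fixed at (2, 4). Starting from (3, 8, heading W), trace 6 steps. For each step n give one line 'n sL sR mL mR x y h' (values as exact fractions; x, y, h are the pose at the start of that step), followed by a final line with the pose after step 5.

n=0: pose=(3,8,W); sL=12, sR=60/37; mL=-30/37, mR=12; mL+mR=414/37 → advance +1; mR−mL=474/37 → turn +1·90°
n=1: pose=(2,8,S); sL=15/2, sR=15/2; mL=-15/4, mR=15/2; mL+mR=15/4 → advance +1; mR−mL=45/4 → turn +1·90°
n=2: pose=(2,7,E); sL=60/29, sR=12; mL=-6, mR=60/29; mL+mR=-114/29 → advance -1; mR−mL=234/29 → turn +1·90°
n=3: pose=(1,7,N); sL=30/17, sR=30/13; mL=-15/13, mR=30/17; mL+mR=135/221 → advance +1; mR−mL=645/221 → turn +1·90°
n=4: pose=(1,8,W); sL=60/13, sR=4/3; mL=-2/3, mR=60/13; mL+mR=154/39 → advance +1; mR−mL=206/39 → turn +1·90°
n=5: pose=(0,8,S); sL=15, sR=3; mL=-3/2, mR=15; mL+mR=27/2 → advance +1; mR−mL=33/2 → turn +1·90°

0 12 60/37 -30/37 12 3 8 W
1 15/2 15/2 -15/4 15/2 2 8 S
2 60/29 12 -6 60/29 2 7 E
3 30/17 30/13 -15/13 30/17 1 7 N
4 60/13 4/3 -2/3 60/13 1 8 W
5 15 3 -3/2 15 0 8 S
final 0 7 E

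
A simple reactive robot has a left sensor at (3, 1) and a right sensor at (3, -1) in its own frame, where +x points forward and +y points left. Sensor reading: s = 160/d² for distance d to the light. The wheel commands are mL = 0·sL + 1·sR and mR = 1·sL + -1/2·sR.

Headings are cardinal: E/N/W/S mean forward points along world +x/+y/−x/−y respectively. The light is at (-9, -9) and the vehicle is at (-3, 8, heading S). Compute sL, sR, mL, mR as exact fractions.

left sensor world pos  = (-2, 5); dL² = 245
right sensor world pos = (-4, 5); dR² = 221
sL = 160/245 = 32/49
sR = 160/221 = 160/221
mL = 0·sL + 1·sR = 160/221
mR = 1·sL + -1/2·sR = 3152/10829

32/49 160/221 160/221 3152/10829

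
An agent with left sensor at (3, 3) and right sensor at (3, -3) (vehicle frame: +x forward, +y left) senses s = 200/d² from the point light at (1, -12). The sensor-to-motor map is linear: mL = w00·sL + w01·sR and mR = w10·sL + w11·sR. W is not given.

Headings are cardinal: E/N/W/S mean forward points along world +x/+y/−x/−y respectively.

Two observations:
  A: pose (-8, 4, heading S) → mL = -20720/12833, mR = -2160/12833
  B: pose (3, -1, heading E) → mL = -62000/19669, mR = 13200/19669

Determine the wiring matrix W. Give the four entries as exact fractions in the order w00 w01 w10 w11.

obs A: pose=(-8,4,S) → sL=40/41, sR=200/313, mL=-20720/12833, mR=-2160/12833
obs B: pose=(3,-1,E) → sL=200/221, sR=200/89, mL=-62000/19669, mR=13200/19669
sensor matrix S = [[40/41, 200/313], [200/221, 200/89]]; det S = 407424000/252412277
solve [mL_A; mL_B] = S·[w00; w01] and [mR_A; mR_B] = S·[w10; w11]:
  w00 = -1, w01 = -1, w10 = -1/2, w11 = 1/2

-1 -1 -1/2 1/2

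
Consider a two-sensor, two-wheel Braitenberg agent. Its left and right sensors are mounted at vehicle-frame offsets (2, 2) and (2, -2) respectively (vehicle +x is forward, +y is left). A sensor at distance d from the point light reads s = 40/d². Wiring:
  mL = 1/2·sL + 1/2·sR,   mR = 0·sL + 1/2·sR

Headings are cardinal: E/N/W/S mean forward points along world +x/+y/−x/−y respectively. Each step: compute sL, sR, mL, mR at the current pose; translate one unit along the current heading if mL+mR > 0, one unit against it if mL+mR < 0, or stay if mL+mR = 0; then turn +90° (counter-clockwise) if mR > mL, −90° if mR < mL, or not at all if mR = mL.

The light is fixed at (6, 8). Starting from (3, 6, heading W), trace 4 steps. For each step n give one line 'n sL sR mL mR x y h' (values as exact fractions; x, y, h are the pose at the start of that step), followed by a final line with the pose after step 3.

n=0: pose=(3,6,W); sL=40/41, sR=8/5; mL=264/205, mR=4/5; mL+mR=428/205 → advance +1; mR−mL=-20/41 → turn -1·90°
n=1: pose=(2,6,N); sL=10/9, sR=10; mL=50/9, mR=5; mL+mR=95/9 → advance +1; mR−mL=-5/9 → turn -1·90°
n=2: pose=(2,7,E); sL=8, sR=40/13; mL=72/13, mR=20/13; mL+mR=92/13 → advance +1; mR−mL=-4 → turn -1·90°
n=3: pose=(3,7,S); sL=4, sR=20/17; mL=44/17, mR=10/17; mL+mR=54/17 → advance +1; mR−mL=-2 → turn -1·90°

0 40/41 8/5 264/205 4/5 3 6 W
1 10/9 10 50/9 5 2 6 N
2 8 40/13 72/13 20/13 2 7 E
3 4 20/17 44/17 10/17 3 7 S
final 3 6 W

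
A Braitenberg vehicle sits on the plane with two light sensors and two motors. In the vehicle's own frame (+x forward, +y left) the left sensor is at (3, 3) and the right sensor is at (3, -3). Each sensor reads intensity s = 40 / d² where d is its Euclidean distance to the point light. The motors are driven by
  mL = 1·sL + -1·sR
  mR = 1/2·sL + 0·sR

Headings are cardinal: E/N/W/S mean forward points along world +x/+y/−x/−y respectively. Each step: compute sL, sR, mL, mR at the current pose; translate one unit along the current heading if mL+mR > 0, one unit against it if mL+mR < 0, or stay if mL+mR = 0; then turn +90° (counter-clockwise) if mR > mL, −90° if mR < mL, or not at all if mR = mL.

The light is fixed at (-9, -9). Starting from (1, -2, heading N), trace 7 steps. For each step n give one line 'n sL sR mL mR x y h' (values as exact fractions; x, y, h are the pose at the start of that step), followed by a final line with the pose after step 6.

0 40/149 40/269 4800/40081 20/149 1 -2 N
1 20/37 4/17 192/629 10/37 1 -1 W
2 40/157 8/53 864/8321 20/157 0 -1 N
3 5/9 2/9 1/3 5/18 0 0 W
4 40/169 8/53 768/8957 20/169 -1 0 N
5 20/37 20/97 1200/3589 10/37 -1 1 W
6 8/37 40/269 672/9953 4/37 -2 1 N
final -2 2 W

n=0: pose=(1,-2,N); sL=40/149, sR=40/269; mL=4800/40081, mR=20/149; mL+mR=10180/40081 → advance +1; mR−mL=580/40081 → turn +1·90°
n=1: pose=(1,-1,W); sL=20/37, sR=4/17; mL=192/629, mR=10/37; mL+mR=362/629 → advance +1; mR−mL=-22/629 → turn -1·90°
n=2: pose=(0,-1,N); sL=40/157, sR=8/53; mL=864/8321, mR=20/157; mL+mR=1924/8321 → advance +1; mR−mL=196/8321 → turn +1·90°
n=3: pose=(0,0,W); sL=5/9, sR=2/9; mL=1/3, mR=5/18; mL+mR=11/18 → advance +1; mR−mL=-1/18 → turn -1·90°
n=4: pose=(-1,0,N); sL=40/169, sR=8/53; mL=768/8957, mR=20/169; mL+mR=1828/8957 → advance +1; mR−mL=292/8957 → turn +1·90°
n=5: pose=(-1,1,W); sL=20/37, sR=20/97; mL=1200/3589, mR=10/37; mL+mR=2170/3589 → advance +1; mR−mL=-230/3589 → turn -1·90°
n=6: pose=(-2,1,N); sL=8/37, sR=40/269; mL=672/9953, mR=4/37; mL+mR=1748/9953 → advance +1; mR−mL=404/9953 → turn +1·90°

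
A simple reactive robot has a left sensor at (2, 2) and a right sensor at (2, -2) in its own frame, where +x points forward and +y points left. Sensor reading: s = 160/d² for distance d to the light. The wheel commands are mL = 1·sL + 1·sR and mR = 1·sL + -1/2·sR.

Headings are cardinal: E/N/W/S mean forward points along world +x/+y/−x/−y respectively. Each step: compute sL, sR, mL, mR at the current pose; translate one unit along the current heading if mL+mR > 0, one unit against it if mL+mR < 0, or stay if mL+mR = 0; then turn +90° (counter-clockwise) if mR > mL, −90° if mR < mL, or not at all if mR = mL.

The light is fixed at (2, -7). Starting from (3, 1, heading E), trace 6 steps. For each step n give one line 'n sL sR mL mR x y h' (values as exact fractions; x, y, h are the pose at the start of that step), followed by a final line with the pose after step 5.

n=0: pose=(3,1,E); sL=160/109, sR=32/9; mL=4928/981, mR=-304/981; mL+mR=4624/981 → advance +1; mR−mL=-16/3 → turn -1·90°
n=1: pose=(4,1,S); sL=40/13, sR=40/9; mL=880/117, mR=100/117; mL+mR=980/117 → advance +1; mR−mL=-20/3 → turn -1·90°
n=2: pose=(4,0,W); sL=32/5, sR=160/81; mL=3392/405, mR=2192/405; mL+mR=5584/405 → advance +1; mR−mL=-80/27 → turn -1·90°
n=3: pose=(3,0,N); sL=80/41, sR=16/9; mL=1376/369, mR=392/369; mL+mR=1768/369 → advance +1; mR−mL=-8/3 → turn -1·90°
n=4: pose=(3,1,E); sL=160/109, sR=32/9; mL=4928/981, mR=-304/981; mL+mR=4624/981 → advance +1; mR−mL=-16/3 → turn -1·90°
n=5: pose=(4,1,S); sL=40/13, sR=40/9; mL=880/117, mR=100/117; mL+mR=980/117 → advance +1; mR−mL=-20/3 → turn -1·90°

0 160/109 32/9 4928/981 -304/981 3 1 E
1 40/13 40/9 880/117 100/117 4 1 S
2 32/5 160/81 3392/405 2192/405 4 0 W
3 80/41 16/9 1376/369 392/369 3 0 N
4 160/109 32/9 4928/981 -304/981 3 1 E
5 40/13 40/9 880/117 100/117 4 1 S
final 4 0 W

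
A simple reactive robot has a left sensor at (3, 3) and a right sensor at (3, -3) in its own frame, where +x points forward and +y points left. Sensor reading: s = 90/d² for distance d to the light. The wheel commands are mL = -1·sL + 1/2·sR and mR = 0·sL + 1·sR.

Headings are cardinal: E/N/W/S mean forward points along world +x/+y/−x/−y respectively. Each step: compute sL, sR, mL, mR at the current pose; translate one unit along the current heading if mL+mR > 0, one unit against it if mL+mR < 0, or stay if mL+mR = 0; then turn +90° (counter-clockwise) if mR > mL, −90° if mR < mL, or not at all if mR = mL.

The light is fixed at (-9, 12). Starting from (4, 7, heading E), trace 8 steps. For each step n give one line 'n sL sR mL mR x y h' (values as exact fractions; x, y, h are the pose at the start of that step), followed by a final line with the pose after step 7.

n=0: pose=(4,7,E); sL=9/26, sR=9/32; mL=-171/832, mR=9/32; mL+mR=63/832 → advance +1; mR−mL=405/832 → turn +1·90°
n=1: pose=(5,7,N); sL=18/25, sR=90/293; mL=-4149/7325, mR=90/293; mL+mR=-1899/7325 → advance -1; mR−mL=6399/7325 → turn +1·90°
n=2: pose=(5,6,W); sL=45/101, sR=9/13; mL=-261/2626, mR=9/13; mL+mR=1557/2626 → advance +1; mR−mL=2079/2626 → turn +1·90°
n=3: pose=(4,6,S); sL=90/337, sR=90/181; mL=-1125/60997, mR=90/181; mL+mR=29205/60997 → advance +1; mR−mL=31455/60997 → turn +1·90°
n=4: pose=(4,5,E); sL=45/136, sR=45/178; mL=-2475/12104, mR=45/178; mL+mR=585/12104 → advance +1; mR−mL=5535/12104 → turn +1·90°
n=5: pose=(5,5,N); sL=90/137, sR=18/61; mL=-4257/8357, mR=18/61; mL+mR=-1791/8357 → advance -1; mR−mL=6723/8357 → turn +1·90°
n=6: pose=(5,4,W); sL=45/121, sR=45/73; mL=-1125/17666, mR=45/73; mL+mR=9765/17666 → advance +1; mR−mL=12015/17666 → turn +1·90°
n=7: pose=(4,4,S); sL=90/377, sR=90/221; mL=-225/6409, mR=90/221; mL+mR=2385/6409 → advance +1; mR−mL=2835/6409 → turn +1·90°

0 9/26 9/32 -171/832 9/32 4 7 E
1 18/25 90/293 -4149/7325 90/293 5 7 N
2 45/101 9/13 -261/2626 9/13 5 6 W
3 90/337 90/181 -1125/60997 90/181 4 6 S
4 45/136 45/178 -2475/12104 45/178 4 5 E
5 90/137 18/61 -4257/8357 18/61 5 5 N
6 45/121 45/73 -1125/17666 45/73 5 4 W
7 90/377 90/221 -225/6409 90/221 4 4 S
final 4 3 E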